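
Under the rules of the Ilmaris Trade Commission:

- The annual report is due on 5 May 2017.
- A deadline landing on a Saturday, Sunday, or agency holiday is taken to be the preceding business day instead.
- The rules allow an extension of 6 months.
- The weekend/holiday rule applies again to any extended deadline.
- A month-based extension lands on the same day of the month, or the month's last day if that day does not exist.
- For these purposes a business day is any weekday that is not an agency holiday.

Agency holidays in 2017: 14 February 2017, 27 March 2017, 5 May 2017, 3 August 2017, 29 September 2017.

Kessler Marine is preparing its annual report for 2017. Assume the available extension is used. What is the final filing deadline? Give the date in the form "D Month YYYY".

3 November 2017

The stated deadline is 5 May 2017.
5 May 2017 is a listed holiday; the preceding business day is 4 May 2017 (Thursday).
Applying the 6 months extension: 6 months after 4 May 2017 is 4 November 2017.
4 November 2017 falls on a Saturday. Rolling to the preceding business day gives 3 November 2017, a Friday.
Final deadline: 3 November 2017.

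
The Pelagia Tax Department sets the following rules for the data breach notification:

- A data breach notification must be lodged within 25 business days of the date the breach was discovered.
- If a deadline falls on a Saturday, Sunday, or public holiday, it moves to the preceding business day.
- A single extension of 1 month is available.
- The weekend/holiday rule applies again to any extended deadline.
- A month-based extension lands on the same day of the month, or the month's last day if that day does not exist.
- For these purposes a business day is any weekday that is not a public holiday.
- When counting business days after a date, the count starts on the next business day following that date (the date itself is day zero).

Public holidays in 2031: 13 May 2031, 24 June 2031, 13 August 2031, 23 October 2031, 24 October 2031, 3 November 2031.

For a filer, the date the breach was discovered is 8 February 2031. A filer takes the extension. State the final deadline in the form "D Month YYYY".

Counting 25 business days after 8 February 2031 (skipping weekends and listed holidays) reaches 14 March 2031.
14 March 2031 falls on a Friday, which is a business day, so no adjustment is needed.
Applying the 1 month extension: 1 month after 14 March 2031 is 14 April 2031.
14 April 2031 falls on a Monday, which is a business day, so no adjustment is needed.
Final deadline: 14 April 2031.

14 April 2031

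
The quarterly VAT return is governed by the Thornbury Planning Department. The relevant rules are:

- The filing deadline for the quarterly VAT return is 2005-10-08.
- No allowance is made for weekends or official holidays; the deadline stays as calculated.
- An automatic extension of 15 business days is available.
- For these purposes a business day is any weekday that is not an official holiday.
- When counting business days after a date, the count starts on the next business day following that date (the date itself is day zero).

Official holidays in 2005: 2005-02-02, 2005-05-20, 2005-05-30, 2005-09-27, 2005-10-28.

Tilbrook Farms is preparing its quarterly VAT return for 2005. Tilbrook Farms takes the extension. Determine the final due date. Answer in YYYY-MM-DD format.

The stated deadline is 2005-10-08.
No adjustment is made for weekends or holidays, so 2005-10-08 stands.
Counting 15 further business days from 2005-10-08 reaches 2005-10-31.
2005-10-31 falls on a Monday. The rules make no weekend/holiday allowance, so it remains 2005-10-31.
So the filing is due 2005-10-31.

2005-10-31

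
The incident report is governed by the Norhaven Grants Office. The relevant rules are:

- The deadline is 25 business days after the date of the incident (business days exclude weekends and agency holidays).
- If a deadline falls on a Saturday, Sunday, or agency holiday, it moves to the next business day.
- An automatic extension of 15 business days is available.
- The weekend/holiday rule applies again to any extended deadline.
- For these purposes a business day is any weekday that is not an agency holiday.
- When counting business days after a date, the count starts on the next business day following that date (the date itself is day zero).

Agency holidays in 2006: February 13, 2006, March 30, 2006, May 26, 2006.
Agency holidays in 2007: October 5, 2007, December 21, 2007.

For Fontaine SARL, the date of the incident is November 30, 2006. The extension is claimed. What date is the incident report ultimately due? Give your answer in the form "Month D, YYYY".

25 business days after November 30, 2006, excluding weekends and holidays, is January 4, 2007.
January 4, 2007 falls on a Thursday, which is a business day, so no adjustment is needed.
Counting 15 further business days from January 4, 2007 reaches January 25, 2007.
January 25, 2007 falls on a Thursday, which is a business day, so no adjustment is needed.
So the filing is due January 25, 2007.

January 25, 2007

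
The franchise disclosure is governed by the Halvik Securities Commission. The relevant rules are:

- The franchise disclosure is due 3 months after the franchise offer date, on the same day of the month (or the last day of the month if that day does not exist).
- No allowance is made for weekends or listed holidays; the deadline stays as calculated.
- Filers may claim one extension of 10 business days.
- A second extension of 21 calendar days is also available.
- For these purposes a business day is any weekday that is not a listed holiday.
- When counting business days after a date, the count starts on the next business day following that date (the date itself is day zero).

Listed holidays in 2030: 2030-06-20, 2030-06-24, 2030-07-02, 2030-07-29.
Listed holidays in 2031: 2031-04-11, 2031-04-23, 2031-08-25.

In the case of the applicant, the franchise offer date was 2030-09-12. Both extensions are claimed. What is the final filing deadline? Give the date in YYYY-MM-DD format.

2031-01-16

3 months from 2030-09-12 is 2030-12-12.
2030-12-12 is a Thursday; no weekend or holiday adjustment applies.
Counting 10 further business days from 2030-12-12 reaches 2030-12-26.
No adjustment is made for weekends or holidays, so 2030-12-26 stands.
Applying the 21-calendar-day extension: 2030-12-26 + 21 days = 2031-01-16.
2031-01-16 falls on a Thursday. The rules make no weekend/holiday allowance, so it remains 2031-01-16.
Final deadline: 2031-01-16.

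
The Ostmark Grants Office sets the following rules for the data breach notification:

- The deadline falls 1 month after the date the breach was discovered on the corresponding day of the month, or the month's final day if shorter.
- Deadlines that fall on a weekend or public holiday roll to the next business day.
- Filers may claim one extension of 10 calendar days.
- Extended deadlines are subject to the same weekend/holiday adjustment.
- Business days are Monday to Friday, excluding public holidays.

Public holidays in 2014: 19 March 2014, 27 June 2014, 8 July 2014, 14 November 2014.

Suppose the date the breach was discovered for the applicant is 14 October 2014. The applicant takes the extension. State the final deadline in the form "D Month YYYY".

1 month from 14 October 2014 is 14 November 2014.
14 November 2014 is a listed holiday, so it moves to the next business day, 17 November 2014 (Monday).
Add the 10 calendar-day extension to 17 November 2014: 27 November 2014.
27 November 2014 falls on a Thursday, which is a business day, so no adjustment is needed.
Final deadline: 27 November 2014.

27 November 2014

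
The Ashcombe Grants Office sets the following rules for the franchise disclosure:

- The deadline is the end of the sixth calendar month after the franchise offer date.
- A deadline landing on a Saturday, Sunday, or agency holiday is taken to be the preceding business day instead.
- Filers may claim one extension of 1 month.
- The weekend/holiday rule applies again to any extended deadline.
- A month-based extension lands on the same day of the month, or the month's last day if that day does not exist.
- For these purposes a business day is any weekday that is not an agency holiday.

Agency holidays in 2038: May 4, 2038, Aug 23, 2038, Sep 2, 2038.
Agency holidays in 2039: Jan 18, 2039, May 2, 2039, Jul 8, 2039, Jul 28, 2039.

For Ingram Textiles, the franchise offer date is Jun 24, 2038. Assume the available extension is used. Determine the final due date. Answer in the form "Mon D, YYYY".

Jan 31, 2039

6 months after Jun 24, 2038 is December 2038; that month ends on Dec 31, 2038.
Dec 31, 2038 falls on a Friday, which is a business day, so no adjustment is needed.
Add 1 month to Dec 31, 2038: Jan 31, 2039.
Jan 31, 2039 falls on a Monday, which is a business day, so no adjustment is needed.
Final deadline: Jan 31, 2039.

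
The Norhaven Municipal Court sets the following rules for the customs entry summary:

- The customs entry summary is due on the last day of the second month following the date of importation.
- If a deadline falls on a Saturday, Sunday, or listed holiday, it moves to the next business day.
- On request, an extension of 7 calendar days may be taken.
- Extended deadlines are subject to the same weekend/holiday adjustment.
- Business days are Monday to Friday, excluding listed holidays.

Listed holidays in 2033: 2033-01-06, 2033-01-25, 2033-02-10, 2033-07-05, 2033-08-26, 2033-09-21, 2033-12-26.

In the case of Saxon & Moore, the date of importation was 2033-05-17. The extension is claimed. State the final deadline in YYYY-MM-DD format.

2033-08-08

2 months after 2033-05-17 is July 2033; that month ends on 2033-07-31.
2033-07-31 falls on a Sunday. Rolling to the next business day gives 2033-08-01, a Monday.
The 7-calendar-day extension moves the deadline from 2033-08-01 to 2033-08-08.
2033-08-08 is a Monday and not a listed holiday, so it stands.
The final due date is 2033-08-08.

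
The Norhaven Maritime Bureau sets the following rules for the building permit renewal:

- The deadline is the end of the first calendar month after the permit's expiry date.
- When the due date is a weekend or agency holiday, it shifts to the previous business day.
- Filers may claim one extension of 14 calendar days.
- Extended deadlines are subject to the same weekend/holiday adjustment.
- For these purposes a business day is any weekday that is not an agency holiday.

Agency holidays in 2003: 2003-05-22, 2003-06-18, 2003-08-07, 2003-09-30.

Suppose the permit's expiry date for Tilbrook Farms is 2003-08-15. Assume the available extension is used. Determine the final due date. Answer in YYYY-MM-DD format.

1 month after 2003-08-15 falls in September 2003; the last day of that month is 2003-09-30.
Because 2003-09-30 is a listed holiday, the deadline becomes 2003-09-29 (Monday).
The 14-calendar-day extension moves the deadline from 2003-09-29 to 2003-10-13.
2003-10-13 falls on a Monday, which is a business day, so no adjustment is needed.
So the filing is due 2003-10-13.

2003-10-13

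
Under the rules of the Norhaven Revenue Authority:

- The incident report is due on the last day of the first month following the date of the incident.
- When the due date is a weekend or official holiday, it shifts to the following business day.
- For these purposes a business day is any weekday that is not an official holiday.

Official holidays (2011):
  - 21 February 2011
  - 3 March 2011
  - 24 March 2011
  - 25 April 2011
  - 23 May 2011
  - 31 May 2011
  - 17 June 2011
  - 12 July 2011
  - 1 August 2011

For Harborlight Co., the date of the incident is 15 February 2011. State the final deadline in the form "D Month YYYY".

31 March 2011

1 month after 15 February 2011 is March 2011; that month ends on 31 March 2011.
31 March 2011 (Thursday) is already a business day.
Final deadline: 31 March 2011.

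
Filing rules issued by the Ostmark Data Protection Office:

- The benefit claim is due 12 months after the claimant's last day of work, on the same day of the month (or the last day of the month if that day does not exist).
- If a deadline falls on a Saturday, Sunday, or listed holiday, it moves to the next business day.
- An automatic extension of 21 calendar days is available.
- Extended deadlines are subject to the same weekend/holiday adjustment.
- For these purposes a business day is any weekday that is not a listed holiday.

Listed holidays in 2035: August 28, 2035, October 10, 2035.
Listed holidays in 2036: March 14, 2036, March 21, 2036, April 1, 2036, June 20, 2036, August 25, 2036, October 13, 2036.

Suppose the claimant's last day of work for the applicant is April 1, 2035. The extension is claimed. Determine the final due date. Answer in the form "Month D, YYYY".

12 months from April 1, 2035 is April 1, 2036.
Because April 1, 2036 is a listed holiday, the deadline becomes April 2, 2036 (Wednesday).
The 21-calendar-day extension moves the deadline from April 2, 2036 to April 23, 2036.
April 23, 2036 is a Wednesday and not a listed holiday, so it stands.
Deadline: April 23, 2036.

April 23, 2036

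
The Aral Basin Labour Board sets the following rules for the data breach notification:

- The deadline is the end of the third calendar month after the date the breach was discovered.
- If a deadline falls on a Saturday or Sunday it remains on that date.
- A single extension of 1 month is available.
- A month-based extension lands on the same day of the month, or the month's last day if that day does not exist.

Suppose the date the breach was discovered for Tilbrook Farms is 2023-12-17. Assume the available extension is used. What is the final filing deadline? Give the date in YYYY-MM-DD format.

2024-04-30

The third month after 2023-12-17 is March 2024, whose last day is 2024-03-31.
2024-03-31 falls on a Sunday. The rules make no weekend/holiday allowance, so it remains 2024-03-31.
The 1 month extension carries 2024-03-31 to 2024-04-30 (day 31 does not exist in April, so the month's last day is used).
2024-04-30 is a Tuesday; no weekend or holiday adjustment applies.
Deadline: 2024-04-30.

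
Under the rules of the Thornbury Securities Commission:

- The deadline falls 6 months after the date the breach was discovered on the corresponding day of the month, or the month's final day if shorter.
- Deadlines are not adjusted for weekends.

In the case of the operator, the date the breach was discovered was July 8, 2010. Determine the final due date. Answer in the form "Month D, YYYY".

6 months after July 8, 2010, on the same day of the month, is January 8, 2011.
No adjustment is made for weekends or holidays, so January 8, 2011 stands.
Final deadline: January 8, 2011.

January 8, 2011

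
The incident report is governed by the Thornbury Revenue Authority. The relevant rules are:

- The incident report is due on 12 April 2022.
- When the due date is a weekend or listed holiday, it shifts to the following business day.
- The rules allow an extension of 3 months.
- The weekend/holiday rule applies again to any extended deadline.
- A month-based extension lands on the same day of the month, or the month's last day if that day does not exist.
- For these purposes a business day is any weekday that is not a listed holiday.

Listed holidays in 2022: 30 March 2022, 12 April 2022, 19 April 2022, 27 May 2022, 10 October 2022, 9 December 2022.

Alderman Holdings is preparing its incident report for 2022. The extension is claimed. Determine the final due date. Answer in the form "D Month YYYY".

13 July 2022

The statutory due date is 12 April 2022.
12 April 2022 falls on a listed holiday. Rolling to the next business day gives 13 April 2022, a Wednesday.
The 3 months extension carries 13 April 2022 to 13 July 2022.
13 July 2022 (Wednesday) is already a business day.
Final deadline: 13 July 2022.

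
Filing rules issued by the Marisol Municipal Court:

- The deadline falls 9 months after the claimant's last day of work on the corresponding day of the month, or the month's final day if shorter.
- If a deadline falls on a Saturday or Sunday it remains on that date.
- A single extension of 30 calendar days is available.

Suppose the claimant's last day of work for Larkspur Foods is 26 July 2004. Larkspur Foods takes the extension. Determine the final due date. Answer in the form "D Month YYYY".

26 May 2005

9 months after 26 July 2004, on the same day of the month, is 26 April 2005.
26 April 2005 is a Tuesday; no weekend or holiday adjustment applies.
The 30-calendar-day extension moves the deadline from 26 April 2005 to 26 May 2005.
26 May 2005 falls on a Thursday. The rules make no weekend/holiday allowance, so it remains 26 May 2005.
Final deadline: 26 May 2005.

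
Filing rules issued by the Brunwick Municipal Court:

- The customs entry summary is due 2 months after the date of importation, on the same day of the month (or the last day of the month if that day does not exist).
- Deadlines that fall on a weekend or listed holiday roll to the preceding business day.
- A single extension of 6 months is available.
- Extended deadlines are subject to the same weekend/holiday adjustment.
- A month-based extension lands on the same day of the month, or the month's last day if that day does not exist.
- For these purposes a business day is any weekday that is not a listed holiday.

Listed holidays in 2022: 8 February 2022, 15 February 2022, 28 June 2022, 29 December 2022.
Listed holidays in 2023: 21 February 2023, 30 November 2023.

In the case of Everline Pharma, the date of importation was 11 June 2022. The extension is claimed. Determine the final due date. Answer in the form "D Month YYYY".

2 months after 11 June 2022, on the same day of the month, is 11 August 2022.
Since 11 August 2022 is a Thursday and not a holiday, the date is unchanged.
The 6 months extension carries 11 August 2022 to 11 February 2023.
11 February 2023 is a Saturday, so it moves to the preceding business day, 10 February 2023 (Friday).
The final due date is 10 February 2023.

10 February 2023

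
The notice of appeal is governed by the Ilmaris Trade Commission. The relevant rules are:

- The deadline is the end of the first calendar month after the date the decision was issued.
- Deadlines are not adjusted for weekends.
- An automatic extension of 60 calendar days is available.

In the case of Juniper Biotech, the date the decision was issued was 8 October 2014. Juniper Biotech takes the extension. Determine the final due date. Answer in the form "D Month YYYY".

The first month after 8 October 2014 is November 2014, whose last day is 30 November 2014.
30 November 2014 falls on a Sunday. The rules make no weekend/holiday allowance, so it remains 30 November 2014.
The 60-calendar-day extension moves the deadline from 30 November 2014 to 29 January 2015.
No adjustment is made for weekends or holidays, so 29 January 2015 stands.
Deadline: 29 January 2015.

29 January 2015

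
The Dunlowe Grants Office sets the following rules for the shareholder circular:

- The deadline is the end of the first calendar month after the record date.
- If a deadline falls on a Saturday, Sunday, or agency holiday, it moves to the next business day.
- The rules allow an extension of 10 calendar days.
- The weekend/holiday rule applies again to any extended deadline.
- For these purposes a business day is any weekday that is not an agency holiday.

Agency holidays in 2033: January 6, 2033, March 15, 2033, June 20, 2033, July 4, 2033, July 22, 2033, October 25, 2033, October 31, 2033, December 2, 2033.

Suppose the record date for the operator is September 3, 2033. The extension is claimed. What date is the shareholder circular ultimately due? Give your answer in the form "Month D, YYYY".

1 month after September 3, 2033 falls in October 2033; the last day of that month is October 31, 2033.
October 31, 2033 is a listed holiday, so it moves to the next business day, November 1, 2033 (Tuesday).
Applying the 10-calendar-day extension: November 1, 2033 + 10 days = November 11, 2033.
Since November 11, 2033 is a Friday and not a holiday, the date is unchanged.
The final due date is November 11, 2033.

November 11, 2033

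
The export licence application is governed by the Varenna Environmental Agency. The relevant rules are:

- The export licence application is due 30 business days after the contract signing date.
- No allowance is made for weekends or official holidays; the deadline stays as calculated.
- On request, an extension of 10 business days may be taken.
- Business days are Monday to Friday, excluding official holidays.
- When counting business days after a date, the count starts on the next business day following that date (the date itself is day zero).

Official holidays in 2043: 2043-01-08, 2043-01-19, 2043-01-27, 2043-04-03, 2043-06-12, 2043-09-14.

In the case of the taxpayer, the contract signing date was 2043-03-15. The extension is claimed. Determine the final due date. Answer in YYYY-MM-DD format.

Starting the day after 2043-03-15 and counting 30 business days lands on 2043-04-27.
2043-04-27 falls on a Monday. The rules make no weekend/holiday allowance, so it remains 2043-04-27.
Applying the 10-business-day extension: 10 business days after 2043-04-27 is 2043-05-11.
2043-05-11 falls on a Monday. The rules make no weekend/holiday allowance, so it remains 2043-05-11.
The final due date is 2043-05-11.

2043-05-11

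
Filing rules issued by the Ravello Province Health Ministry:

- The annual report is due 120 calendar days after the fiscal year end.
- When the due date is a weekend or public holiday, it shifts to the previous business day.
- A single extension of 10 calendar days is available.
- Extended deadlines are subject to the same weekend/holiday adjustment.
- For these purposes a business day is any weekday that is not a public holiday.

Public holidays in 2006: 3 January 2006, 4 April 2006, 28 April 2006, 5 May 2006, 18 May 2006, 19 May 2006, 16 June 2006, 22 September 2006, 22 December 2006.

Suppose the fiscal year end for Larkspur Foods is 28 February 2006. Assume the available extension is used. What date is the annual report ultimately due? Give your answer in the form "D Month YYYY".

7 July 2006

Adding 120 calendar days to 28 February 2006 gives 28 June 2006.
28 June 2006 (Wednesday) is already a business day.
Applying the 10-calendar-day extension: 28 June 2006 + 10 days = 8 July 2006.
8 July 2006 falls on a Saturday. Rolling to the preceding business day gives 7 July 2006, a Friday.
So the filing is due 7 July 2006.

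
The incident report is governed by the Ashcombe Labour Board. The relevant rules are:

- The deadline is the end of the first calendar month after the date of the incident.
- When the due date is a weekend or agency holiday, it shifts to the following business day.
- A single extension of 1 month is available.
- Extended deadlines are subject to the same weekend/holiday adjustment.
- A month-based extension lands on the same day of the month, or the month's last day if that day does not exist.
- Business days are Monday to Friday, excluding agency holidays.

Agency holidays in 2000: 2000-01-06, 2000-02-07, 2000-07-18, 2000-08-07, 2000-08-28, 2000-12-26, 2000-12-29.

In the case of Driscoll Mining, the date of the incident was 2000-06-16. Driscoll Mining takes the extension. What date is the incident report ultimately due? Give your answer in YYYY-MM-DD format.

2000-08-31

The first month after 2000-06-16 is July 2000, whose last day is 2000-07-31.
Since 2000-07-31 is a Monday and not a holiday, the date is unchanged.
The 1 month extension carries 2000-07-31 to 2000-08-31.
2000-08-31 is a Thursday and not a listed holiday, so it stands.
So the filing is due 2000-08-31.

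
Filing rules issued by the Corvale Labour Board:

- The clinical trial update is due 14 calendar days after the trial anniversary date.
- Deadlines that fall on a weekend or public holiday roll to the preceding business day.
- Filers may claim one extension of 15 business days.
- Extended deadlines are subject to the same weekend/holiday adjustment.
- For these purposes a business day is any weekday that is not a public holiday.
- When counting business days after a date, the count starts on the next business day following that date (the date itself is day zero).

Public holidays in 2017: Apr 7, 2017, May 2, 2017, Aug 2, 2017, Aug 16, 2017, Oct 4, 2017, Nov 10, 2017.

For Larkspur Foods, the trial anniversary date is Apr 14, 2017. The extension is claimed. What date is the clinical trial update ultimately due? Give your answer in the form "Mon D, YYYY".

Adding 14 calendar days to Apr 14, 2017 gives Apr 28, 2017.
Apr 28, 2017 (Friday) is already a business day.
Applying the 15-business-day extension: 15 business days after Apr 28, 2017 is May 22, 2017.
May 22, 2017 falls on a Monday, which is a business day, so no adjustment is needed.
Deadline: May 22, 2017.

May 22, 2017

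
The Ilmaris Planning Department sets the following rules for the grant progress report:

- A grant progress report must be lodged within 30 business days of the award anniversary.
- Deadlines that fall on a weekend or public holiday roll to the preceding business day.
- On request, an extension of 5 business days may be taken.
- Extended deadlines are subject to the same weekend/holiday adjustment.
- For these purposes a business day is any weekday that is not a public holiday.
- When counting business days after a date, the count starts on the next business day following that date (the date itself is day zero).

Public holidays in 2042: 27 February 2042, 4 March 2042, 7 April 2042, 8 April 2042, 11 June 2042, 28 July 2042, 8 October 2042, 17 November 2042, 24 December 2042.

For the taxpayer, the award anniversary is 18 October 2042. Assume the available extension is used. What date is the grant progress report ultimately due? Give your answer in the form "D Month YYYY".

8 December 2042

30 business days after 18 October 2042, excluding weekends and holidays, is 1 December 2042.
1 December 2042 is a Monday and not a listed holiday, so it stands.
Counting 5 further business days from 1 December 2042 reaches 8 December 2042.
8 December 2042 is a Monday and not a listed holiday, so it stands.
Deadline: 8 December 2042.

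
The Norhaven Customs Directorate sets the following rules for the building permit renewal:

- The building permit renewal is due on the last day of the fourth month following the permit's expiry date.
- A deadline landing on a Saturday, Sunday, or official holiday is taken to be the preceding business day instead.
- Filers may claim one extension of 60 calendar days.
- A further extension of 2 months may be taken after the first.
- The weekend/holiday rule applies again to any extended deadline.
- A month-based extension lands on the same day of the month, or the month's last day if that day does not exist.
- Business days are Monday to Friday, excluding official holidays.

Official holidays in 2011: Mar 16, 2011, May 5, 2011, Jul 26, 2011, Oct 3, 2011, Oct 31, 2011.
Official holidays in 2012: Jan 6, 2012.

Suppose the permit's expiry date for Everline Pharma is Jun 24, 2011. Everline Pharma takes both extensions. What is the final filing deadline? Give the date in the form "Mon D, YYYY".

Feb 27, 2012

The fourth month after Jun 24, 2011 is October 2011, whose last day is Oct 31, 2011.
Because Oct 31, 2011 is a listed holiday, the deadline becomes Oct 28, 2011 (Friday).
The 60-calendar-day extension moves the deadline from Oct 28, 2011 to Dec 27, 2011.
Dec 27, 2011 is a Tuesday and not a listed holiday, so it stands.
Applying the 2 months extension: 2 months after Dec 27, 2011 is Feb 27, 2012.
Feb 27, 2012 falls on a Monday, which is a business day, so no adjustment is needed.
Final deadline: Feb 27, 2012.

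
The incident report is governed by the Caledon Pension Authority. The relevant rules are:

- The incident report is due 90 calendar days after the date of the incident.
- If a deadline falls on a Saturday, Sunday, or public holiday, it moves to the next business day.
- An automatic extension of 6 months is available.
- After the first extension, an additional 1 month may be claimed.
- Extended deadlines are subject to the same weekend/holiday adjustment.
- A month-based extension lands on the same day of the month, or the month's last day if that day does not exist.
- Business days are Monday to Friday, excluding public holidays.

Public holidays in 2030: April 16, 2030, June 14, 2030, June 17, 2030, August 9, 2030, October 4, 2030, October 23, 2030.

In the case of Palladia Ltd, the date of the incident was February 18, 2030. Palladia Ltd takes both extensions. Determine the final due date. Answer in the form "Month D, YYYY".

December 20, 2030

Trigger date February 18, 2030 + 90 calendar days = May 19, 2030.
May 19, 2030 is a Sunday; the next business day is May 20, 2030 (Monday).
Add 6 months to May 20, 2030: November 20, 2030.
November 20, 2030 is a Wednesday and not a listed holiday, so it stands.
Add 1 month to November 20, 2030: December 20, 2030.
December 20, 2030 is a Friday and not a listed holiday, so it stands.
So the filing is due December 20, 2030.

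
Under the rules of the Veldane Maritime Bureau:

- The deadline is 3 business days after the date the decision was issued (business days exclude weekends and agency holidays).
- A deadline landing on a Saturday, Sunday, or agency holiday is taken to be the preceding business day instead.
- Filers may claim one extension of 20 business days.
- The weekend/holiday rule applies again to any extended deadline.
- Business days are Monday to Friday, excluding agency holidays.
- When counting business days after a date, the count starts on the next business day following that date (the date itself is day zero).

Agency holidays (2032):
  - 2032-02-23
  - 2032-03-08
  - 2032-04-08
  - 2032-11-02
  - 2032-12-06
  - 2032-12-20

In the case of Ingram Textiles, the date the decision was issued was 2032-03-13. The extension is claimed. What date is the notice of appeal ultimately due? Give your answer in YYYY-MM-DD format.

2032-04-15

Counting 3 business days after 2032-03-13 (skipping weekends and listed holidays) reaches 2032-03-17.
2032-03-17 (Wednesday) is already a business day.
Applying the 20-business-day extension: 20 business days after 2032-03-17 is 2032-04-15.
2032-04-15 (Thursday) is already a business day.
So the filing is due 2032-04-15.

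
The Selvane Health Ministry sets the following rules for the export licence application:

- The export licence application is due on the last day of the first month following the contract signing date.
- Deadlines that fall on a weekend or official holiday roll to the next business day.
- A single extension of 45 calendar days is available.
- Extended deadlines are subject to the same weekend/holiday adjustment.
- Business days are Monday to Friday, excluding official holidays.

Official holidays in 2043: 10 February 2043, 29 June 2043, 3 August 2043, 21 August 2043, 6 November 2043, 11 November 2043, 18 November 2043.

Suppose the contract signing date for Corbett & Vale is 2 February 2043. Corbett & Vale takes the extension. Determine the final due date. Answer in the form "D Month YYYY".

15 May 2043

1 month after 2 February 2043 is March 2043; that month ends on 31 March 2043.
Since 31 March 2043 is a Tuesday and not a holiday, the date is unchanged.
With the 45-day extension, 31 March 2043 becomes 15 May 2043.
15 May 2043 falls on a Friday, which is a business day, so no adjustment is needed.
The final due date is 15 May 2043.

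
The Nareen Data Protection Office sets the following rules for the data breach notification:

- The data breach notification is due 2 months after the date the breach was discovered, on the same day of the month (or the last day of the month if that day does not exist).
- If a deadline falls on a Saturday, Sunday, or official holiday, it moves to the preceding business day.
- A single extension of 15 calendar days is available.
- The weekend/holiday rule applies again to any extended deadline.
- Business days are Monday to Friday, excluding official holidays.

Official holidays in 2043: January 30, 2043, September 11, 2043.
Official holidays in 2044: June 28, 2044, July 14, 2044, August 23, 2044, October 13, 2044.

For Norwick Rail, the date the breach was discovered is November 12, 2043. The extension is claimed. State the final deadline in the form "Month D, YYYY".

2 months from November 12, 2043 is January 12, 2044.
January 12, 2044 falls on a Tuesday, which is a business day, so no adjustment is needed.
Add the 15 calendar-day extension to January 12, 2044: January 27, 2044.
Since January 27, 2044 is a Wednesday and not a holiday, the date is unchanged.
The final due date is January 27, 2044.

January 27, 2044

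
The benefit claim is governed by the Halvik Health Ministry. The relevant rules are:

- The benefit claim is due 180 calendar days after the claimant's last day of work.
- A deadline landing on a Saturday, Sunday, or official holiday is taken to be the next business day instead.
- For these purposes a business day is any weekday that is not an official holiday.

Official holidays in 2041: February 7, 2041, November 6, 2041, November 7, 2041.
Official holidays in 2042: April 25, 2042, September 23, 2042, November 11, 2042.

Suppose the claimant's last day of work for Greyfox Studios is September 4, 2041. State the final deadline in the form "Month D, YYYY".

March 3, 2042

From September 4, 2041, 180 calendar days later is March 3, 2042.
March 3, 2042 is a Monday and not a listed holiday, so it stands.
Deadline: March 3, 2042.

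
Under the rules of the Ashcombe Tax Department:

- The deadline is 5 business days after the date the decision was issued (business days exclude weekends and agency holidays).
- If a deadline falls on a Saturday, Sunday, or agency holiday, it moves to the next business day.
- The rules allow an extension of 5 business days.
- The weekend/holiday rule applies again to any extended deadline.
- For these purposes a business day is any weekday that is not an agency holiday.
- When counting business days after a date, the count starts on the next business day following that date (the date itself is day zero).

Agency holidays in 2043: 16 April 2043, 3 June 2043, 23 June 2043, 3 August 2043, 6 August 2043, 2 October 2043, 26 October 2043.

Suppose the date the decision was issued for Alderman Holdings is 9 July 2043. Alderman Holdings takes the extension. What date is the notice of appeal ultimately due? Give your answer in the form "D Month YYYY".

23 July 2043

5 business days after 9 July 2043, excluding weekends and holidays, is 16 July 2043.
Since 16 July 2043 is a Thursday and not a holiday, the date is unchanged.
The 5-business-day extension runs from 16 July 2043 to 23 July 2043.
23 July 2043 (Thursday) is already a business day.
Final deadline: 23 July 2043.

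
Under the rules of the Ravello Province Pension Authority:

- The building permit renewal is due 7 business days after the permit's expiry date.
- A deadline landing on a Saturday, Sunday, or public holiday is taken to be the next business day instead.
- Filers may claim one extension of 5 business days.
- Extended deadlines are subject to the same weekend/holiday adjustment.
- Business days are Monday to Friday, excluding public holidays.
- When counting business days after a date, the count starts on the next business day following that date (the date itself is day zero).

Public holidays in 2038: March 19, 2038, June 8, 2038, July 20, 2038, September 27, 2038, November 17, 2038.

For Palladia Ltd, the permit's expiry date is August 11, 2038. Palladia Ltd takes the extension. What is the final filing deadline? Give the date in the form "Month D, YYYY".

Counting 7 business days after August 11, 2038 (skipping weekends and listed holidays) reaches August 20, 2038.
August 20, 2038 (Friday) is already a business day.
The 5-business-day extension runs from August 20, 2038 to August 27, 2038.
August 27, 2038 is a Friday and not a listed holiday, so it stands.
The final due date is August 27, 2038.

August 27, 2038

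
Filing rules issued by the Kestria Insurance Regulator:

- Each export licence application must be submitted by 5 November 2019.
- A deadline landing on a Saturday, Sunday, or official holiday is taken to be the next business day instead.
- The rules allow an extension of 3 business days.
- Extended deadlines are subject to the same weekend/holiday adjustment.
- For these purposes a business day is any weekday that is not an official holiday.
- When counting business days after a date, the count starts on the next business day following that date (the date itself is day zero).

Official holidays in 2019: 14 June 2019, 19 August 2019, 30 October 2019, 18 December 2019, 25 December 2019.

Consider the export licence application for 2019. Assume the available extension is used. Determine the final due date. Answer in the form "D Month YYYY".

Start from the fixed due date, 5 November 2019.
5 November 2019 falls on a Tuesday, which is a business day, so no adjustment is needed.
The 3-business-day extension runs from 5 November 2019 to 8 November 2019.
8 November 2019 (Friday) is already a business day.
So the filing is due 8 November 2019.

8 November 2019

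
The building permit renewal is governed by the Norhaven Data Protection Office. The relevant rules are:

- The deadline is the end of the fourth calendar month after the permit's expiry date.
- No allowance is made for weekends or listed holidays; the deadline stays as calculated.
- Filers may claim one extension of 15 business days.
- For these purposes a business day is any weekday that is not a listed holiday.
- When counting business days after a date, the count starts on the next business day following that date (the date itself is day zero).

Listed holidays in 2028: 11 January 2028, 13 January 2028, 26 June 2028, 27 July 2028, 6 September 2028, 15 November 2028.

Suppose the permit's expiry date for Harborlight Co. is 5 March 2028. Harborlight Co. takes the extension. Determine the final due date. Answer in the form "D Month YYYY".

21 August 2028

4 months after 5 March 2028 falls in July 2028; the last day of that month is 31 July 2028.
31 July 2028 is a Monday; no weekend or holiday adjustment applies.
Applying the 15-business-day extension: 15 business days after 31 July 2028 is 21 August 2028.
21 August 2028 is a Monday; no weekend or holiday adjustment applies.
Deadline: 21 August 2028.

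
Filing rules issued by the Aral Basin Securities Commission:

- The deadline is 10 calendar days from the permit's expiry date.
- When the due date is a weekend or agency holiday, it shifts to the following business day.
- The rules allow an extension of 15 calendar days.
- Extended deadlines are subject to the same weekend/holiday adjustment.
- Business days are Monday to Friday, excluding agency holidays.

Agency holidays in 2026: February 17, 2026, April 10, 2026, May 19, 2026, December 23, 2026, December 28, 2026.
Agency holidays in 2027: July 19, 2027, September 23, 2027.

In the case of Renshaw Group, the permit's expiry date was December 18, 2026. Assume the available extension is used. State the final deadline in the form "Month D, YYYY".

10 calendar days after December 18, 2026 is December 28, 2026.
December 28, 2026 is a listed holiday; the next business day is December 29, 2026 (Tuesday).
With the 15-day extension, December 29, 2026 becomes January 13, 2027.
January 13, 2027 (Wednesday) is already a business day.
So the filing is due January 13, 2027.

January 13, 2027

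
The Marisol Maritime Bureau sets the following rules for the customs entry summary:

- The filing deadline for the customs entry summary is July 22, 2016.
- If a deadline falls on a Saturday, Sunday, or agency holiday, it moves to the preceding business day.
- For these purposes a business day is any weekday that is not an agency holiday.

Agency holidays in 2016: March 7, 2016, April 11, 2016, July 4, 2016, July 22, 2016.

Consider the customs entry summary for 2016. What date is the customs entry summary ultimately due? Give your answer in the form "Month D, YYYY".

July 21, 2016

Start from the fixed due date, July 22, 2016.
July 22, 2016 is a listed holiday; the preceding business day is July 21, 2016 (Thursday).
Deadline: July 21, 2016.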